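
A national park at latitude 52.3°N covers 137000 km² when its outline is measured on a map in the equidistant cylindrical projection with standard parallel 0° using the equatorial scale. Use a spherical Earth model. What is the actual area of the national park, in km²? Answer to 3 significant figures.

For the equirectangular projection with φ₀ = 0 (plate carrée), h = 1 along meridians and k = sec φ along parallels.
Areal scale = h·k = 1 × sec φ; at 52.3°, h = 1.000, k = 1.635, so h·k = 1.635.
True area = apparent / (areal scale) = 137000 / 1.635 ≈ 83800 km².

83800 km²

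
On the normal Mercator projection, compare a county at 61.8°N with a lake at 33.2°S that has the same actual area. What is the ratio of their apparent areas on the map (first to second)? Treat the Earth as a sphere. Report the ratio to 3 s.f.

Mercator is conformal with k = sec φ, so areal scale = k² = sec²φ.
At 61.8°: sec²(61.8°) = 1/0.4726² = 4.478.
At 33.2°: sec²(33.2°) = 1/0.8368² = 1.428.
Ratio = 4.478/1.428 = cos²(33.2°)/cos²(61.8°) ≈ 3.14.

3.14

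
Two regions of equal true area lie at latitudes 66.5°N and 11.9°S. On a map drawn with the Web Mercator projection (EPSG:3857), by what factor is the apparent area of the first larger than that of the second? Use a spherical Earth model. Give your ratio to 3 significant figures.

Mercator is conformal with k = sec φ, so areal scale = k² = sec²φ.
At 66.5°: sec²(66.5°) = 1/0.3987² = 6.289.
At 11.9°: sec²(11.9°) = 1/0.9785² = 1.044.
Ratio = 6.289/1.044 = cos²(11.9°)/cos²(66.5°) ≈ 6.02.

6.02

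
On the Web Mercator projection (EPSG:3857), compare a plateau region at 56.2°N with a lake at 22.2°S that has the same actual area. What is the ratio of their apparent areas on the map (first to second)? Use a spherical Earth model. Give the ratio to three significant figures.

2.77

Mercator areal scale is sec²φ.
At 56.2°: sec²(56.2°) = 1/0.5563² = 3.231.
At 22.2°: sec²(22.2°) = 1/0.9259² = 1.167.
Ratio = 3.231/1.167 = cos²(22.2°)/cos²(56.2°) ≈ 2.77.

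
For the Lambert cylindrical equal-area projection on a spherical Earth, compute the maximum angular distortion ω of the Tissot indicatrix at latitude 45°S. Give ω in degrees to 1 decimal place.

38.9°

The Lambert cylindrical equal-area projection is the cylindrical equal-area projection with its standard parallel at the equator (φ₀ = 0). For cylindrical equal-area with standard parallel φ₀, h = cos φ / cos φ₀ and k = cos φ₀ / cos φ, so h·k = 1.
At 45°: h = 0.7071, k = 1.414; principal scales a = 1.414, b = 0.7071.
sin(ω/2) = (a − b)/(a + b) = 0.7071/2.121 = 0.3333, so ω = 2 arcsin(0.3333) ≈ 38.9°.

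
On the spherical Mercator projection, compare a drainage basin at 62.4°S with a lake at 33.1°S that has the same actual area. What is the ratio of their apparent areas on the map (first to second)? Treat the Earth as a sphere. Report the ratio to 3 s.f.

3.27

Mercator is conformal with k = sec φ, so areal scale = k² = sec²φ.
At 62.4°: sec²(62.4°) = 1/0.4633² = 4.659.
At 33.1°: sec²(33.1°) = 1/0.8377² = 1.425.
Ratio = 4.659/1.425 = cos²(33.1°)/cos²(62.4°) ≈ 3.27.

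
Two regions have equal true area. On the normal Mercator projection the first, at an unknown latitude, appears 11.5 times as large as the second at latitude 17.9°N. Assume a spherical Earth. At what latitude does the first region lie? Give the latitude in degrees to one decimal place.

For equal true areas on Mercator, apparent areas scale as sec²φ, so the ratio is cos²φ₂ / cos²φ₁.
cos²φ₂ / cos²φ₁ = 11.5  ⇒  cos φ₁ = cos 17.9° / √11.5 = 0.9516/3.391 = 0.2806.
φ₁ = arccos(0.2806) ≈ 73.7°.

73.7°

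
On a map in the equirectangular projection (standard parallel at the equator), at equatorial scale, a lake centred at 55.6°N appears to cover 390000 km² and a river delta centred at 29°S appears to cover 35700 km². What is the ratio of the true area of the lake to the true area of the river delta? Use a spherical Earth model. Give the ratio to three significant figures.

Plate carrée has h = 1 and k = sec φ, giving areal scale sec φ; true area = (apparent area) · cos φ.
True area of lake: 390000 × cos(55.6°) = 390000 × 0.5650 = 220300 km².
True area of river delta: 35700 × cos(29°) = 35700 × 0.8746 = 31220 km².
Ratio = 220300 / 31220 ≈ 7.06.

7.06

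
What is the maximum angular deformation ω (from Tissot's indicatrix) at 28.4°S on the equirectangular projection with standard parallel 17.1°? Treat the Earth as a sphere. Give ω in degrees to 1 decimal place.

4.8°

The equidistant cylindrical projection with φ₀ = 17.1° has h = 1 (meridians true) and k = cos φ₀ / cos φ along parallels.
At 28.4°: h = 1.000, k = 1.087; principal scales a = 1.087, b = 1.000.
sin(ω/2) = (a − b)/(a + b) = 0.08656/2.087 = 0.04149, so ω = 2 arcsin(0.04149) ≈ 4.8°.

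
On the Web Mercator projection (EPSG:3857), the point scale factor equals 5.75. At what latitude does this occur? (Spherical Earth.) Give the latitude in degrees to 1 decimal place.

80.0°

Mercator scale is k = sec φ = 1/cos φ.
1/cos φ = 5.75  ⇒  cos φ = 0.1739  ⇒  φ = arccos(0.1739) ≈ 80.0°.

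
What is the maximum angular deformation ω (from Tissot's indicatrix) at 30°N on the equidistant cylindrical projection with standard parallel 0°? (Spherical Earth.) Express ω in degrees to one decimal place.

For the equirectangular projection with φ₀ = 0 (plate carrée), h = 1 along meridians and k = sec φ along parallels.
At 30°: h = 1.000, k = 1.155; principal scales a = 1.155, b = 1.000.
sin(ω/2) = (a − b)/(a + b) = 0.1547/2.155 = 0.07180, so ω = 2 arcsin(0.07180) ≈ 8.2°.

8.2°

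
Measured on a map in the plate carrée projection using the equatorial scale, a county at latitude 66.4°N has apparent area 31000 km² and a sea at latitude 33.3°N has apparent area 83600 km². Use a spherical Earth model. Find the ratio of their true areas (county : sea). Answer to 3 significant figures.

0.178

Plate carrée has h = 1 and k = sec φ, giving areal scale sec φ; true area = (apparent area) · cos φ.
True area of county: 31000 × cos(66.4°) = 31000 × 0.4003 = 12410 km².
True area of sea: 83600 × cos(33.3°) = 83600 × 0.8358 = 69870 km².
Ratio = 12410 / 69870 ≈ 0.178.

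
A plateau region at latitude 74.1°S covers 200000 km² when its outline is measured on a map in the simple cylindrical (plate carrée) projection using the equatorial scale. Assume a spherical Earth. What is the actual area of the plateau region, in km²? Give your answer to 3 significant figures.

In the plate carrée (x = Rλ, y = Rφ), meridians are true-scale (h = 1) and parallels are stretched by k = sec φ.
Areal scale = h·k = 1 × sec φ; at 74.1°, h = 1.000, k = 3.650, so h·k = 3.650.
True area = apparent / (areal scale) = 200000 / 3.650 ≈ 54800 km².

54800 km²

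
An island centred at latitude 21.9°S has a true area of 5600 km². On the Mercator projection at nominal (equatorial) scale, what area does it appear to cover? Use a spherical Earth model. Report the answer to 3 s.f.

The Mercator projection is conformal; its linear scale factor is the same in every direction and equals sec φ = 1/cos φ.
Areal scale = k² = sec²φ = 1/cos²(21.9°) = 1/0.9278² = 1.162.
Apparent area = 5600 × 1.162 ≈ 6500 km².

6500 km²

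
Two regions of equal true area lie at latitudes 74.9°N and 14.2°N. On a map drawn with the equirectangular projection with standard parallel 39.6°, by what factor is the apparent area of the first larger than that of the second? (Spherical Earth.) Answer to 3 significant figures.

3.72

The equidistant cylindrical projection with φ₀ = 39.6° has h = 1 (meridians true) and k = cos φ₀ / cos φ along parallels.
Areal scale at 74.9°: h·k = 1.000 × 2.958 = 2.958.
Areal scale at 14.2°: h·k = 1.000 × 0.7948 = 0.7948.
Ratio = 2.958/0.7948 ≈ 3.72.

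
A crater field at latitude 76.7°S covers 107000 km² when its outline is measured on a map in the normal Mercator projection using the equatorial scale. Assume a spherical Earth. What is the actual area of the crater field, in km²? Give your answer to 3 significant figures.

5660 km²

For Mercator, h = k = sec φ (a conformal cylindrical projection has a single point scale, 1/cos φ).
Areal scale = k² = sec²φ = 1/cos²(76.7°) = 1/0.2300² = 18.90.
True area = apparent / (areal scale) = 107000 / 18.90 ≈ 5660 km².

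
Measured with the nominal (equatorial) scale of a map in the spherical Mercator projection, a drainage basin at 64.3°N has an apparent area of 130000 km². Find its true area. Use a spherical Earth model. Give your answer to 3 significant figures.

24400 km²

The Mercator projection is conformal; its linear scale factor is the same in every direction and equals sec φ = 1/cos φ.
Areal scale = k² = sec²φ = 1/cos²(64.3°) = 1/0.4337² = 5.317.
True area = apparent / (areal scale) = 130000 / 5.317 ≈ 24400 km².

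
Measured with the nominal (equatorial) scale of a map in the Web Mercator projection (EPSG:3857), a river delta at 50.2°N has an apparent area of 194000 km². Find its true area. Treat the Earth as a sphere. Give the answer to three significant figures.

79500 km²

Mercator is conformal, so the point scale is isotropic: h = k = sec φ = 1/cos φ.
Areal scale = k² = sec²φ = 1/cos²(50.2°) = 1/0.6401² = 2.441.
True area = apparent / (areal scale) = 194000 / 2.441 ≈ 79500 km².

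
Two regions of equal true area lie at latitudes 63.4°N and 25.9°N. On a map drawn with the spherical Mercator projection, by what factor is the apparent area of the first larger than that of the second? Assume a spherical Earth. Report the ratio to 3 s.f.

On Mercator, area is exaggerated by sec²φ = 1/cos²φ.
At 63.4°: sec²(63.4°) = 1/0.4478² = 4.988.
At 25.9°: sec²(25.9°) = 1/0.8996² = 1.236.
Ratio = 4.988/1.236 = cos²(25.9°)/cos²(63.4°) ≈ 4.04.

4.04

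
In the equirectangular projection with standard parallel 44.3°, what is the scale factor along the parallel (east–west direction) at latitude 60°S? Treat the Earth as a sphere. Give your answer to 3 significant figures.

In the equirectangular projection with standard parallel φ₀ = 44.3° (x = Rλ cos φ₀, y = Rφ), meridians are true-scale (h = 1) and the parallel scale is k = cos φ₀ / cos φ.
k = cos 44.3° / cos 60° = 0.7157/0.5000 = 1.431.

1.43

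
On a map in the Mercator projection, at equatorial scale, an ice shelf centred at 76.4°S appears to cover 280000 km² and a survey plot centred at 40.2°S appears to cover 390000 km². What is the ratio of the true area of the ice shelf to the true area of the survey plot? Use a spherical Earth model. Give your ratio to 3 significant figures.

0.0680

Mercator's areal exaggeration is sec²φ; hence true area = (apparent area) · cos²φ.
True area of ice shelf: 280000 × cos²(76.4°) = 280000 × 0.05529 = 15480 km².
True area of survey plot: 390000 × cos²(40.2°) = 390000 × 0.5834 = 227500 km².
Ratio = 15480 / 227500 ≈ 0.0680.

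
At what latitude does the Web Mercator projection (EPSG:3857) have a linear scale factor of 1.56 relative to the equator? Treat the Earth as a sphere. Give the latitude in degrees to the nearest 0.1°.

50.1°

Mercator scale is k = sec φ = 1/cos φ.
1/cos φ = 1.56  ⇒  cos φ = 0.6410  ⇒  φ = arccos(0.6410) ≈ 50.1°.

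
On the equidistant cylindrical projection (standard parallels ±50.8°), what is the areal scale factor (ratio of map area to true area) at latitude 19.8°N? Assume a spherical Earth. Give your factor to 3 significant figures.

With standard parallel φ₀ = 50.8°, the equirectangular projection gives x = Rλ cos φ₀, y = Rφ, so h = 1 and k = cos 50.8° / cos φ.
Areal scale = h·k = 1 × cos φ₀ / cos φ; at 19.8°, h = 1.000, k = 0.6717, so h·k = 0.6717.

0.672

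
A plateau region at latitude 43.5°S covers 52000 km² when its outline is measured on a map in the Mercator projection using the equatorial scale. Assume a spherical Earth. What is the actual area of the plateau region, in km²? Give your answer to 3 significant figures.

For Mercator, h = k = sec φ (a conformal cylindrical projection has a single point scale, 1/cos φ).
Areal scale = k² = sec²φ = 1/cos²(43.5°) = 1/0.7254² = 1.901.
True area = apparent / (areal scale) = 52000 / 1.901 ≈ 27400 km².

27400 km²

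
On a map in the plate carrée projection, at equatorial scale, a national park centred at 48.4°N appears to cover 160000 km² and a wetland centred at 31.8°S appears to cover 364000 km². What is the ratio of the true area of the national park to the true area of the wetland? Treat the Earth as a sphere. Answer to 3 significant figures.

Plate carrée has h = 1 and k = sec φ, giving areal scale sec φ; true area = (apparent area) · cos φ.
True area of national park: 160000 × cos(48.4°) = 160000 × 0.6639 = 106200 km².
True area of wetland: 364000 × cos(31.8°) = 364000 × 0.8499 = 309400 km².
Ratio = 106200 / 309400 ≈ 0.343.

0.343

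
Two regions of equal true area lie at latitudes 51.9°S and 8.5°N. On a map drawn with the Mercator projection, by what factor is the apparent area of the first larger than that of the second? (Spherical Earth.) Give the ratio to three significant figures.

2.57

On Mercator, area is exaggerated by sec²φ = 1/cos²φ.
At 51.9°: sec²(51.9°) = 1/0.6170² = 2.627.
At 8.5°: sec²(8.5°) = 1/0.9890² = 1.022.
Ratio = 2.627/1.022 = cos²(8.5°)/cos²(51.9°) ≈ 2.57.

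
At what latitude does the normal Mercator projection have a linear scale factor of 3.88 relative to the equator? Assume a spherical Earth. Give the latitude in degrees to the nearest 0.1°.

75.1°

Mercator scale is k = sec φ = 1/cos φ.
1/cos φ = 3.88  ⇒  cos φ = 0.2577  ⇒  φ = arccos(0.2577) ≈ 75.1°.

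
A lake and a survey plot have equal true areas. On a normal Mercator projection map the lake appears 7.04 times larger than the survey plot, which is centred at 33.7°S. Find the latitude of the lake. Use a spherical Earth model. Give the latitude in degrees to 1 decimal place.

71.7°

Mercator areal scale is sec²φ, so apparent-area ratio = sec²φ₁ / sec²φ₂ = cos²φ₂ / cos²φ₁.
cos²φ₂ / cos²φ₁ = 7.04  ⇒  cos φ₁ = cos 33.7° / √7.04 = 0.8320/2.653 = 0.3136.
φ₁ = arccos(0.3136) ≈ 71.7°.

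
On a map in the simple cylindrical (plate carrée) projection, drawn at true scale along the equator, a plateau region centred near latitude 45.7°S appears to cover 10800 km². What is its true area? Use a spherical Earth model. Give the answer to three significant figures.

7540 km²

Plate carrée maps x = Rλ, y = Rφ. The meridian scale is h = 1 and the parallel scale is k = 1/cos φ = sec φ.
Areal scale = h·k = 1 × sec φ; at 45.7°, h = 1.000, k = 1.432, so h·k = 1.432.
True area = apparent / (areal scale) = 10800 / 1.432 ≈ 7540 km².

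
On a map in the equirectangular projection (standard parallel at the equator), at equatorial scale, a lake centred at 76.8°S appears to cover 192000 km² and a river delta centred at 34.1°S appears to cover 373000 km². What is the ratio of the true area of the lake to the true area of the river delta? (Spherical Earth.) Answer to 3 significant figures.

On the plate carrée, areal scale = h·k = 1 × sec φ, so true area = apparent × cos φ.
True area of lake: 192000 × cos(76.8°) = 192000 × 0.2284 = 43840 km².
True area of river delta: 373000 × cos(34.1°) = 373000 × 0.8281 = 308900 km².
Ratio = 43840 / 308900 ≈ 0.142.

0.142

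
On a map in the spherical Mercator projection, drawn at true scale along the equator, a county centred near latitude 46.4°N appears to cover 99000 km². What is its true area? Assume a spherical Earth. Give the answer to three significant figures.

47100 km²

Mercator is conformal, so the point scale is isotropic: h = k = sec φ = 1/cos φ.
Areal scale = k² = sec²φ = 1/cos²(46.4°) = 1/0.6896² = 2.103.
True area = apparent / (areal scale) = 99000 / 2.103 ≈ 47100 km².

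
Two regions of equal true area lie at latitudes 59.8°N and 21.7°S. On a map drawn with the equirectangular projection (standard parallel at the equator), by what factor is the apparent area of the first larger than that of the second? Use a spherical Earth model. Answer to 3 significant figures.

1.85

In the plate carrée (x = Rλ, y = Rφ), meridians are true-scale (h = 1) and parallels are stretched by k = sec φ.
Areal scale at 59.8°: h·k = 1.000 × 1.988 = 1.988.
Areal scale at 21.7°: h·k = 1.000 × 1.076 = 1.076.
Ratio = 1.988/1.076 ≈ 1.85.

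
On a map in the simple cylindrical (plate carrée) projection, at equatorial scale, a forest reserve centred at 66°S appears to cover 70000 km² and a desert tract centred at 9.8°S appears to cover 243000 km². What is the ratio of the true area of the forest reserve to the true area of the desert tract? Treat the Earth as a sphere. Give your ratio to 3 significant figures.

Plate carrée has h = 1 and k = sec φ, giving areal scale sec φ; true area = (apparent area) · cos φ.
True area of forest reserve: 70000 × cos(66°) = 70000 × 0.4067 = 28470 km².
True area of desert tract: 243000 × cos(9.8°) = 243000 × 0.9854 = 239500 km².
Ratio = 28470 / 239500 ≈ 0.119.

0.119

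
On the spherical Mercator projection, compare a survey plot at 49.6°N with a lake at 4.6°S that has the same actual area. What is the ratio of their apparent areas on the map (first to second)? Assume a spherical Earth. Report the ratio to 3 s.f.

2.37

Mercator areal scale is sec²φ.
At 49.6°: sec²(49.6°) = 1/0.6481² = 2.381.
At 4.6°: sec²(4.6°) = 1/0.9968² = 1.006.
Ratio = 2.381/1.006 = cos²(4.6°)/cos²(49.6°) ≈ 2.37.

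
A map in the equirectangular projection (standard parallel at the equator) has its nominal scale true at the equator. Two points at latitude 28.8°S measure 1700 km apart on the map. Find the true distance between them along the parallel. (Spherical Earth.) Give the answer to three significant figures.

1490 km

In the plate carrée (x = Rλ, y = Rφ), meridians are true-scale (h = 1) and parallels are stretched by k = sec φ.
Along the parallel at 28.8°, map distances are exaggerated by k = sec 28.8° = 1.141.
True distance = 1700 / 1.141 = 1700 × cos 28.8° ≈ 1490 km.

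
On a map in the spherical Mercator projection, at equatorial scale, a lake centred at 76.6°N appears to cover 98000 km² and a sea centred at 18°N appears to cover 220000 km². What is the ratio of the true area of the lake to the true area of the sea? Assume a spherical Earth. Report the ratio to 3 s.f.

Since Mercator area scale is 1/cos²φ, the true area equals the apparent area multiplied by cos²φ.
True area of lake: 98000 × cos²(76.6°) = 98000 × 0.05371 = 5263 km².
True area of sea: 220000 × cos²(18°) = 220000 × 0.9045 = 199000 km².
Ratio = 5263 / 199000 ≈ 0.0264.

0.0264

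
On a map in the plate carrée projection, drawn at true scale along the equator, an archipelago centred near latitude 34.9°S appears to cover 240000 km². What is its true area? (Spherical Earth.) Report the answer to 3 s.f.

197000 km²

For the equirectangular projection with φ₀ = 0 (plate carrée), h = 1 along meridians and k = sec φ along parallels.
Areal scale = h·k = 1 × sec φ; at 34.9°, h = 1.000, k = 1.219, so h·k = 1.219.
True area = apparent / (areal scale) = 240000 / 1.219 ≈ 197000 km².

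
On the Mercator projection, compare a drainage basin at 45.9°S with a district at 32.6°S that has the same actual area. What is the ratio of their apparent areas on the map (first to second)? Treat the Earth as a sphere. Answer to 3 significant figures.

1.47

Mercator is conformal with k = sec φ, so areal scale = k² = sec²φ.
At 45.9°: sec²(45.9°) = 1/0.6959² = 2.065.
At 32.6°: sec²(32.6°) = 1/0.8425² = 1.409.
Ratio = 2.065/1.409 = cos²(32.6°)/cos²(45.9°) ≈ 1.47.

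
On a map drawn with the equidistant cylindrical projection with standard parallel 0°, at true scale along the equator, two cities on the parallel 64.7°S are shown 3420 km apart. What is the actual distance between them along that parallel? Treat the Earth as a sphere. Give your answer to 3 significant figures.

Plate carrée maps x = Rλ, y = Rφ. The meridian scale is h = 1 and the parallel scale is k = 1/cos φ = sec φ.
Along the parallel at 64.7°, map distances are exaggerated by k = sec 64.7° = 2.340.
True distance = 3420 / 2.340 = 3420 × cos 64.7° ≈ 1460 km.

1460 km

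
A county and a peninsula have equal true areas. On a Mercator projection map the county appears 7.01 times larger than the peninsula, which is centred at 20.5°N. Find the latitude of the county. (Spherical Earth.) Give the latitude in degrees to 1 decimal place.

69.3°

Mercator areal scale is sec²φ, so apparent-area ratio = sec²φ₁ / sec²φ₂ = cos²φ₂ / cos²φ₁.
cos²φ₂ / cos²φ₁ = 7.01  ⇒  cos φ₁ = cos 20.5° / √7.01 = 0.9367/2.648 = 0.3538.
φ₁ = arccos(0.3538) ≈ 69.3°.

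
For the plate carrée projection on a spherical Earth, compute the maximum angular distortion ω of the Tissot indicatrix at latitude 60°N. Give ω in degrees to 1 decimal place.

In the plate carrée (x = Rλ, y = Rφ), meridians are true-scale (h = 1) and parallels are stretched by k = sec φ.
At 60°: h = 1.000, k = 2.000; principal scales a = 2.000, b = 1.000.
sin(ω/2) = (a − b)/(a + b) = 1.0000/3.000 = 0.3333, so ω = 2 arcsin(0.3333) ≈ 38.9°.

38.9°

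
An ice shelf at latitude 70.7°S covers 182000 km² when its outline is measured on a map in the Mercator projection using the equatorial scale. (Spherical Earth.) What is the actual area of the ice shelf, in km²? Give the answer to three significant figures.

19900 km²

Mercator is conformal, so the point scale is isotropic: h = k = sec φ = 1/cos φ.
Areal scale = k² = sec²φ = 1/cos²(70.7°) = 1/0.3305² = 9.154.
True area = apparent / (areal scale) = 182000 / 9.154 ≈ 19900 km².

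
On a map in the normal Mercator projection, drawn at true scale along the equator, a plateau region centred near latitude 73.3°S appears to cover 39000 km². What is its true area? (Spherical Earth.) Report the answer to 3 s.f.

3220 km²

The Mercator projection is conformal; its linear scale factor is the same in every direction and equals sec φ = 1/cos φ.
Areal scale = k² = sec²φ = 1/cos²(73.3°) = 1/0.2874² = 12.11.
True area = apparent / (areal scale) = 39000 / 12.11 ≈ 3220 km².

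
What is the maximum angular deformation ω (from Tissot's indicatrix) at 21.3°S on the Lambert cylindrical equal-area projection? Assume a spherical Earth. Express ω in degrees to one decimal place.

The Lambert cylindrical equal-area projection is the cylindrical equal-area projection with its standard parallel at the equator (φ₀ = 0). Cylindrical equal-area (φ₀ = 0°): h = cos φ / cos 0° along meridians, k = cos 0° / cos φ along parallels; h·k = 1.
At 21.3°: h = 0.9317, k = 1.073; principal scales a = 1.073, b = 0.9317.
sin(ω/2) = (a − b)/(a + b) = 0.1416/2.005 = 0.07064, so ω = 2 arcsin(0.07064) ≈ 8.1°.

8.1°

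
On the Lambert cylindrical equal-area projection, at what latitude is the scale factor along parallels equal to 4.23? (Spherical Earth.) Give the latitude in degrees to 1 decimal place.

76.3°

The Lambert cylindrical equal-area projection is the cylindrical equal-area projection with its standard parallel at the equator (φ₀ = 0). For cylindrical equal-area with standard parallel φ₀, h = cos φ / cos φ₀ and k = cos φ₀ / cos φ, so h·k = 1.
k = cos φ₀ / cos φ = 4.23  ⇒  cos φ = cos 0° / 4.23 = 0.2364.
φ = arccos(0.2364) ≈ 76.3°.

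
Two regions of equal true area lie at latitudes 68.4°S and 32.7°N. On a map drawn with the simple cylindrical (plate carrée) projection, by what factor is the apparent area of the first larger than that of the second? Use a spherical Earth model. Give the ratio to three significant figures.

2.29

For the equirectangular projection with φ₀ = 0 (plate carrée), h = 1 along meridians and k = sec φ along parallels.
Areal scale at 68.4°: h·k = 1.000 × 2.716 = 2.716.
Areal scale at 32.7°: h·k = 1.000 × 1.188 = 1.188.
Ratio = 2.716/1.188 ≈ 2.29.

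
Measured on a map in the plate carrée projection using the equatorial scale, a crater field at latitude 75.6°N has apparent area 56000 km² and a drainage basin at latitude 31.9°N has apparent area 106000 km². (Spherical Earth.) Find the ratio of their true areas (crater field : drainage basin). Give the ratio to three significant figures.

0.155

On the plate carrée, areal scale = h·k = 1 × sec φ, so true area = apparent × cos φ.
True area of crater field: 56000 × cos(75.6°) = 56000 × 0.2487 = 13930 km².
True area of drainage basin: 106000 × cos(31.9°) = 106000 × 0.8490 = 89990 km².
Ratio = 13930 / 89990 ≈ 0.155.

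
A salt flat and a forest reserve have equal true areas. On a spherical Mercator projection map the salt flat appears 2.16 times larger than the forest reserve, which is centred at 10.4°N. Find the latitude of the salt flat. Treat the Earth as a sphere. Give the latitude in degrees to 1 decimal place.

On Mercator, (apparent₁)/(apparent₂) = sec²φ₁ / sec²φ₂ when true areas are equal.
cos²φ₂ / cos²φ₁ = 2.16  ⇒  cos φ₁ = cos 10.4° / √2.16 = 0.9836/1.470 = 0.6692.
φ₁ = arccos(0.6692) ≈ 48.0°.

48.0°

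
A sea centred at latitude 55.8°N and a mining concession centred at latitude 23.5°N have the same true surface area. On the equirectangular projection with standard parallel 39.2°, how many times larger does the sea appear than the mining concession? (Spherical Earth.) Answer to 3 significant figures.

The equidistant cylindrical projection with φ₀ = 39.2° has h = 1 (meridians true) and k = cos φ₀ / cos φ along parallels.
Areal scale at 55.8°: h·k = 1.000 × 1.379 = 1.379.
Areal scale at 23.5°: h·k = 1.000 × 0.8450 = 0.8450.
Ratio = 1.379/0.8450 ≈ 1.63.

1.63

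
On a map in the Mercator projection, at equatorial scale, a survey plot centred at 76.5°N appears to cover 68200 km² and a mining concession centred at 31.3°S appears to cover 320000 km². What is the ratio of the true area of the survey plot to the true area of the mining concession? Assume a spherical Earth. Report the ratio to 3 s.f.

On Mercator the areal scale is sec²φ, so true area = apparent × cos²φ.
True area of survey plot: 68200 × cos²(76.5°) = 68200 × 0.05450 = 3717 km².
True area of mining concession: 320000 × cos²(31.3°) = 320000 × 0.7301 = 233600 km².
Ratio = 3717 / 233600 ≈ 0.0159.

0.0159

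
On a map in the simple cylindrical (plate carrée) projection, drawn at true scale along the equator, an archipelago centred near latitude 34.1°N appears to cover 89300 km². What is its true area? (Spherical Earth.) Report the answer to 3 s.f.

For the equirectangular projection with φ₀ = 0 (plate carrée), h = 1 along meridians and k = sec φ along parallels.
Areal scale = h·k = 1 × sec φ; at 34.1°, h = 1.000, k = 1.208, so h·k = 1.208.
True area = apparent / (areal scale) = 89300 / 1.208 ≈ 73900 km².

73900 km²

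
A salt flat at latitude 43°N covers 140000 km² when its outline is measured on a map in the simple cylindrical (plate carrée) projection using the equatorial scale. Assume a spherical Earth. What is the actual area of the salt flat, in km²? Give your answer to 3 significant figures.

Plate carrée maps x = Rλ, y = Rφ. The meridian scale is h = 1 and the parallel scale is k = 1/cos φ = sec φ.
Areal scale = h·k = 1 × sec φ; at 43°, h = 1.000, k = 1.367, so h·k = 1.367.
True area = apparent / (areal scale) = 140000 / 1.367 ≈ 102000 km².

102000 km²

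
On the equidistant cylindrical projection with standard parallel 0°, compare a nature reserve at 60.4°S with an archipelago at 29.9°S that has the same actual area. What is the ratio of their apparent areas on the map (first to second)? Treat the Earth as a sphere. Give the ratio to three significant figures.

1.76

In the plate carrée (x = Rλ, y = Rφ), meridians are true-scale (h = 1) and parallels are stretched by k = sec φ.
Areal scale at 60.4°: h·k = 1.000 × 2.025 = 2.025.
Areal scale at 29.9°: h·k = 1.000 × 1.154 = 1.154.
Ratio = 2.025/1.154 ≈ 1.76.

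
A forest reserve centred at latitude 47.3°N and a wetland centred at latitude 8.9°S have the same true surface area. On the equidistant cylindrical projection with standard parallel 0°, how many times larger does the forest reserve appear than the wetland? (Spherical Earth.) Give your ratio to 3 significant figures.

1.46

For the equirectangular projection with φ₀ = 0 (plate carrée), h = 1 along meridians and k = sec φ along parallels.
Areal scale at 47.3°: h·k = 1.000 × 1.475 = 1.475.
Areal scale at 8.9°: h·k = 1.000 × 1.012 = 1.012.
Ratio = 1.475/1.012 ≈ 1.46.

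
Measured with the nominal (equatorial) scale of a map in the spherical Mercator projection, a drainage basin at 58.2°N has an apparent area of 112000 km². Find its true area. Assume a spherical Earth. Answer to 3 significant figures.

Mercator is conformal, so the point scale is isotropic: h = k = sec φ = 1/cos φ.
Areal scale = k² = sec²φ = 1/cos²(58.2°) = 1/0.5270² = 3.601.
True area = apparent / (areal scale) = 112000 / 3.601 ≈ 31100 km².

31100 km²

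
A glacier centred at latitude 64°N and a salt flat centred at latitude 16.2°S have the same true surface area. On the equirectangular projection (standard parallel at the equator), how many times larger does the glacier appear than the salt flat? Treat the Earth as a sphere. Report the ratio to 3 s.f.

In the plate carrée (x = Rλ, y = Rφ), meridians are true-scale (h = 1) and parallels are stretched by k = sec φ.
Areal scale at 64°: h·k = 1.000 × 2.281 = 2.281.
Areal scale at 16.2°: h·k = 1.000 × 1.041 = 1.041.
Ratio = 2.281/1.041 ≈ 2.19.

2.19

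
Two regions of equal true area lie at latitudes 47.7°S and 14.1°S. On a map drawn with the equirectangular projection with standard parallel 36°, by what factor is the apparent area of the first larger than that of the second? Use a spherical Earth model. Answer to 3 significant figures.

1.44

The equidistant cylindrical projection with φ₀ = 36° has h = 1 (meridians true) and k = cos φ₀ / cos φ along parallels.
Areal scale at 47.7°: h·k = 1.000 × 1.202 = 1.202.
Areal scale at 14.1°: h·k = 1.000 × 0.8341 = 0.8341.
Ratio = 1.202/0.8341 ≈ 1.44.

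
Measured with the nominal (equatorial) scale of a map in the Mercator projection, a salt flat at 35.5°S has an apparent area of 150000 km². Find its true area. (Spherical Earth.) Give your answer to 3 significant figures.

For Mercator, h = k = sec φ (a conformal cylindrical projection has a single point scale, 1/cos φ).
Areal scale = k² = sec²φ = 1/cos²(35.5°) = 1/0.8141² = 1.509.
True area = apparent / (areal scale) = 150000 / 1.509 ≈ 99400 km².

99400 km²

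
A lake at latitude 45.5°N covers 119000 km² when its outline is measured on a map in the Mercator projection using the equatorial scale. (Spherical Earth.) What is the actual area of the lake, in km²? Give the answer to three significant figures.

The Mercator projection is conformal; its linear scale factor is the same in every direction and equals sec φ = 1/cos φ.
Areal scale = k² = sec²φ = 1/cos²(45.5°) = 1/0.7009² = 2.036.
True area = apparent / (areal scale) = 119000 / 2.036 ≈ 58500 km².

58500 km²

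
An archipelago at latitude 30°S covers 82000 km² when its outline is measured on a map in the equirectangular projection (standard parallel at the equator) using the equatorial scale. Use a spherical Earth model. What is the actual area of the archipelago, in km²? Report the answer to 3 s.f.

71000 km²

For the equirectangular projection with φ₀ = 0 (plate carrée), h = 1 along meridians and k = sec φ along parallels.
Areal scale = h·k = 1 × sec φ; at 30°, h = 1.000, k = 1.155, so h·k = 1.155.
True area = apparent / (areal scale) = 82000 / 1.155 ≈ 71000 km².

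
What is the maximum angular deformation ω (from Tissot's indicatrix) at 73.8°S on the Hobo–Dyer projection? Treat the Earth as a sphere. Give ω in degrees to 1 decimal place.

Hobo–Dyer is a cylindrical equal-area projection with standard parallels at ±37.5°. A cylindrical equal-area projection with standard parallel φ₀ has meridian scale h = cos φ / cos φ₀ and parallel scale k = cos φ₀ / cos φ (so areas are preserved, h·k = 1).
At 73.8°: h = 0.3517, k = 2.844; principal scales a = 2.844, b = 0.3517.
sin(ω/2) = (a − b)/(a + b) = 2.492/3.195 = 0.7799, so ω = 2 arcsin(0.7799) ≈ 102.5°.

102.5°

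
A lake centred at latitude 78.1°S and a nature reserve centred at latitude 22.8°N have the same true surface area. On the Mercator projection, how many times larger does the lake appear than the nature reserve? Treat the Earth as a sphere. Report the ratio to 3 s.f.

On Mercator, area is exaggerated by sec²φ = 1/cos²φ.
At 78.1°: sec²(78.1°) = 1/0.2062² = 23.52.
At 22.8°: sec²(22.8°) = 1/0.9219² = 1.177.
Ratio = 23.52/1.177 = cos²(22.8°)/cos²(78.1°) ≈ 20.0.

20.0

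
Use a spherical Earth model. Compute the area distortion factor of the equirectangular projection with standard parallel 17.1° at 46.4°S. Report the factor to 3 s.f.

With standard parallel φ₀ = 17.1°, the equirectangular projection gives x = Rλ cos φ₀, y = Rφ, so h = 1 and k = cos 17.1° / cos φ.
Areal scale = h·k = 1 × cos φ₀ / cos φ; at 46.4°, h = 1.000, k = 1.386, so h·k = 1.386.

1.39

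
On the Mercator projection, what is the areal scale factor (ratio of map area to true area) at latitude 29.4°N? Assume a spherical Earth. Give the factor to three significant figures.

The Mercator projection is conformal; its linear scale factor is the same in every direction and equals sec φ = 1/cos φ.
Areal scale = k² = sec²φ = 1/cos²(29.4°) = 1/0.8712² = 1.317.

1.32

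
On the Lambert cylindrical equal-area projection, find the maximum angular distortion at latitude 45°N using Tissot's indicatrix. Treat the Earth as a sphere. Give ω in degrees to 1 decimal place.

The Lambert cylindrical equal-area projection is the cylindrical equal-area projection with its standard parallel at the equator (φ₀ = 0). Cylindrical equal-area (φ₀ = 0°): h = cos φ / cos 0° along meridians, k = cos 0° / cos φ along parallels; h·k = 1.
At 45°: h = 0.7071, k = 1.414; principal scales a = 1.414, b = 0.7071.
sin(ω/2) = (a − b)/(a + b) = 0.7071/2.121 = 0.3333, so ω = 2 arcsin(0.3333) ≈ 38.9°.

38.9°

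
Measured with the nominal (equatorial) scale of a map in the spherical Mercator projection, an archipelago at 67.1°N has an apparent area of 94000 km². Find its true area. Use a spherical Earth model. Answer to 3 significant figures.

14200 km²

Mercator is conformal, so the point scale is isotropic: h = k = sec φ = 1/cos φ.
Areal scale = k² = sec²φ = 1/cos²(67.1°) = 1/0.3891² = 6.604.
True area = apparent / (areal scale) = 94000 / 6.604 ≈ 14200 km².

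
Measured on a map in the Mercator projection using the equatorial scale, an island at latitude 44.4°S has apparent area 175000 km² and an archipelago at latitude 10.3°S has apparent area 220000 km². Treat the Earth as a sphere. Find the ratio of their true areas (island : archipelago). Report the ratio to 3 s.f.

Mercator's areal exaggeration is sec²φ; hence true area = (apparent area) · cos²φ.
True area of island: 175000 × cos²(44.4°) = 175000 × 0.5105 = 89330 km².
True area of archipelago: 220000 × cos²(10.3°) = 220000 × 0.9680 = 213000 km².
Ratio = 89330 / 213000 ≈ 0.419.

0.419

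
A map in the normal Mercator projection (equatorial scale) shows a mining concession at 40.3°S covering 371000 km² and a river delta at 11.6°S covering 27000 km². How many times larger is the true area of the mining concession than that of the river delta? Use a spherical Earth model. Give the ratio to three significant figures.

8.33

On Mercator the areal scale is sec²φ, so true area = apparent × cos²φ.
True area of mining concession: 371000 × cos²(40.3°) = 371000 × 0.5817 = 215800 km².
True area of river delta: 27000 × cos²(11.6°) = 27000 × 0.9596 = 25910 km².
Ratio = 215800 / 25910 ≈ 8.33.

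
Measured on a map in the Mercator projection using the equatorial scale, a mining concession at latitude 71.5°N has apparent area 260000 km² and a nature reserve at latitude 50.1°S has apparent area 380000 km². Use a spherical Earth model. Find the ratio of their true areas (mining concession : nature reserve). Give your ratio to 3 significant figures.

On Mercator the areal scale is sec²φ, so true area = apparent × cos²φ.
True area of mining concession: 260000 × cos²(71.5°) = 260000 × 0.1007 = 26180 km².
True area of nature reserve: 380000 × cos²(50.1°) = 380000 × 0.4115 = 156400 km².
Ratio = 26180 / 156400 ≈ 0.167.

0.167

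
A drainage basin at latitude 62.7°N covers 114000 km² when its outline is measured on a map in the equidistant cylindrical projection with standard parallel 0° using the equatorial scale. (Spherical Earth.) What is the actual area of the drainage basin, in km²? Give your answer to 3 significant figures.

For the equirectangular projection with φ₀ = 0 (plate carrée), h = 1 along meridians and k = sec φ along parallels.
Areal scale = h·k = 1 × sec φ; at 62.7°, h = 1.000, k = 2.180, so h·k = 2.180.
True area = apparent / (areal scale) = 114000 / 2.180 ≈ 52300 km².

52300 km²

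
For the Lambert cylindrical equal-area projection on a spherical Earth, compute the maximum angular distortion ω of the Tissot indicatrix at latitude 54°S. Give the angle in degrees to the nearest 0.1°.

58.2°

The Lambert cylindrical equal-area projection is the cylindrical equal-area projection with its standard parallel at the equator (φ₀ = 0). Cylindrical equal-area (φ₀ = 0°): h = cos φ / cos 0° along meridians, k = cos 0° / cos φ along parallels; h·k = 1.
At 54°: h = 0.5878, k = 1.701; principal scales a = 1.701, b = 0.5878.
sin(ω/2) = (a − b)/(a + b) = 1.114/2.289 = 0.4864, so ω = 2 arcsin(0.4864) ≈ 58.2°.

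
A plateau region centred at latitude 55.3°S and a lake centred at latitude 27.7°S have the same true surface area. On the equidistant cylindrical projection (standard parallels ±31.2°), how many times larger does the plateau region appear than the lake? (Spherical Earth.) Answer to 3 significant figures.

1.56

In the equirectangular projection with standard parallel φ₀ = 31.2° (x = Rλ cos φ₀, y = Rφ), meridians are true-scale (h = 1) and the parallel scale is k = cos φ₀ / cos φ.
Areal scale at 55.3°: h·k = 1.000 × 1.503 = 1.503.
Areal scale at 27.7°: h·k = 1.000 × 0.9661 = 0.9661.
Ratio = 1.503/0.9661 ≈ 1.56.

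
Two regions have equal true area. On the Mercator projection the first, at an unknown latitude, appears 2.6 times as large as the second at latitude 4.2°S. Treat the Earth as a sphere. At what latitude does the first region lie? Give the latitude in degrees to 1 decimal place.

Mercator areal scale is sec²φ, so apparent-area ratio = sec²φ₁ / sec²φ₂ = cos²φ₂ / cos²φ₁.
cos²φ₂ / cos²φ₁ = 2.6  ⇒  cos φ₁ = cos 4.2° / √2.6 = 0.9973/1.612 = 0.6185.
φ₁ = arccos(0.6185) ≈ 51.8°.

51.8°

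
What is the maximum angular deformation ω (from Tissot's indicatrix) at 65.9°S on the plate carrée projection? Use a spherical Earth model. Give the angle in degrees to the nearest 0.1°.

49.7°

In the plate carrée (x = Rλ, y = Rφ), meridians are true-scale (h = 1) and parallels are stretched by k = sec φ.
At 65.9°: h = 1.000, k = 2.449; principal scales a = 2.449, b = 1.000.
sin(ω/2) = (a − b)/(a + b) = 1.449/3.449 = 0.4201, so ω = 2 arcsin(0.4201) ≈ 49.7°.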